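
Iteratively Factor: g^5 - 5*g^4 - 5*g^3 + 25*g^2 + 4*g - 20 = (g + 2)*(g^4 - 7*g^3 + 9*g^2 + 7*g - 10) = (g - 5)*(g + 2)*(g^3 - 2*g^2 - g + 2) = (g - 5)*(g - 2)*(g + 2)*(g^2 - 1) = (g - 5)*(g - 2)*(g - 1)*(g + 2)*(g + 1)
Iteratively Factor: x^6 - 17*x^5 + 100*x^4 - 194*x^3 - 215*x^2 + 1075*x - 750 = (x - 5)*(x^5 - 12*x^4 + 40*x^3 + 6*x^2 - 185*x + 150) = (x - 5)^2*(x^4 - 7*x^3 + 5*x^2 + 31*x - 30) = (x - 5)^2*(x - 3)*(x^3 - 4*x^2 - 7*x + 10) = (x - 5)^2*(x - 3)*(x - 1)*(x^2 - 3*x - 10) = (x - 5)^2*(x - 3)*(x - 1)*(x + 2)*(x - 5)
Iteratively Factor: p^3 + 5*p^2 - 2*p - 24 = (p + 3)*(p^2 + 2*p - 8) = (p + 3)*(p + 4)*(p - 2)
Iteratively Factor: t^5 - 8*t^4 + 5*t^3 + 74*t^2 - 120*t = (t)*(t^4 - 8*t^3 + 5*t^2 + 74*t - 120) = t*(t - 4)*(t^3 - 4*t^2 - 11*t + 30) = t*(t - 4)*(t + 3)*(t^2 - 7*t + 10) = t*(t - 5)*(t - 4)*(t + 3)*(t - 2)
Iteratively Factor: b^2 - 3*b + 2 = (b - 1)*(b - 2)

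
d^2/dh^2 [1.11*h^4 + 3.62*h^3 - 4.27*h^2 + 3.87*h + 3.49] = 13.32*h^2 + 21.72*h - 8.54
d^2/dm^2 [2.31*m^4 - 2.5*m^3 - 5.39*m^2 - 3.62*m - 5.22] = 27.72*m^2 - 15.0*m - 10.78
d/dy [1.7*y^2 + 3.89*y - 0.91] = 3.4*y + 3.89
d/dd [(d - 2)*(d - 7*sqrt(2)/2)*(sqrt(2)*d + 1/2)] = 3*sqrt(2)*d^2 - 13*d - 4*sqrt(2)*d - 7*sqrt(2)/4 + 13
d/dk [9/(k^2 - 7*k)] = 9*(7 - 2*k)/(k^2*(k - 7)^2)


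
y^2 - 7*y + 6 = (y - 6)*(y - 1)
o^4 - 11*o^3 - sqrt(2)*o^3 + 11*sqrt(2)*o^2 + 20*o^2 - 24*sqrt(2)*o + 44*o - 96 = (o - 8)*(o - 3)*(o - 2*sqrt(2))*(o + sqrt(2))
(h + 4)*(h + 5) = h^2 + 9*h + 20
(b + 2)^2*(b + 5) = b^3 + 9*b^2 + 24*b + 20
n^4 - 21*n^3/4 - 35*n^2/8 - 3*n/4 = n*(n - 6)*(n + 1/4)*(n + 1/2)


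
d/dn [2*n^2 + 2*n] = 4*n + 2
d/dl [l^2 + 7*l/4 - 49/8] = 2*l + 7/4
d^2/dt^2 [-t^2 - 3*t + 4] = -2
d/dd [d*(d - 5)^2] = (d - 5)*(3*d - 5)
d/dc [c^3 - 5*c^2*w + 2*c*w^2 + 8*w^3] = 3*c^2 - 10*c*w + 2*w^2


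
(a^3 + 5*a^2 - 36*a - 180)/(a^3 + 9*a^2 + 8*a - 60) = (a - 6)/(a - 2)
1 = 1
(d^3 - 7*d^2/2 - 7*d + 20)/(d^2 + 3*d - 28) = (d^2 + d/2 - 5)/(d + 7)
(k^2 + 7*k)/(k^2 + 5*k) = (k + 7)/(k + 5)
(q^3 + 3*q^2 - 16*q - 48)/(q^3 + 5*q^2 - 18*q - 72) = (q + 4)/(q + 6)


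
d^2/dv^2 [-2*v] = 0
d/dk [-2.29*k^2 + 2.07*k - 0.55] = 2.07 - 4.58*k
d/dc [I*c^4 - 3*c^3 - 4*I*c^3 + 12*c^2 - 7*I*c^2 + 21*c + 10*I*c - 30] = 4*I*c^3 + c^2*(-9 - 12*I) + c*(24 - 14*I) + 21 + 10*I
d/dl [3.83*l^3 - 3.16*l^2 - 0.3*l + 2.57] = 11.49*l^2 - 6.32*l - 0.3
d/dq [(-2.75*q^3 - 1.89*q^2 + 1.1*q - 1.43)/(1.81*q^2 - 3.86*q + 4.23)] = (-4.9775*q^4 + 21.23*q^3 - 29.5931*q^2 - 10.8128*q - 0.866799999999999)/(3.2761*q^4 - 13.9732*q^3 + 30.2122*q^2 - 32.6556*q + 17.8929)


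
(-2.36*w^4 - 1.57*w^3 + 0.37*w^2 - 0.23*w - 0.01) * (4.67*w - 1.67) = -11.0212*w^5 - 3.3907*w^4 + 4.3498*w^3 - 1.692*w^2 + 0.3374*w + 0.0167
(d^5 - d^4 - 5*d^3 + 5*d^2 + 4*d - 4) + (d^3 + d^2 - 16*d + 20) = d^5 - d^4 - 4*d^3 + 6*d^2 - 12*d + 16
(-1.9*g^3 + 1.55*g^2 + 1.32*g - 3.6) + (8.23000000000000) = -1.9*g^3 + 1.55*g^2 + 1.32*g + 4.63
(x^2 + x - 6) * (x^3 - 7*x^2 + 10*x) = x^5 - 6*x^4 - 3*x^3 + 52*x^2 - 60*x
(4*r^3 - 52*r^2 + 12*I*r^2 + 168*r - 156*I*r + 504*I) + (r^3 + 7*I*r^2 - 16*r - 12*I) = 5*r^3 - 52*r^2 + 19*I*r^2 + 152*r - 156*I*r + 492*I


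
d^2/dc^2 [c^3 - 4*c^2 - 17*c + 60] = 6*c - 8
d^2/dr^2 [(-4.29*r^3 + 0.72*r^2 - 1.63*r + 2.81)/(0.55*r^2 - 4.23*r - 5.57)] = (-3.5527136788005e-15*r^5 - 1.4210854715202e-14*r^4 - 177.441902*r^3 - 588.128244*r^2 - 867.766746*r + 239.26001)/(0.166375*r^6 - 3.838725*r^5 + 24.46851*r^4 + 2.064663*r^3 - 247.799274*r^2 - 393.705981*r - 172.808693)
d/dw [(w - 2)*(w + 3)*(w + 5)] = 3*w^2 + 12*w - 1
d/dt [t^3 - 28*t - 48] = 3*t^2 - 28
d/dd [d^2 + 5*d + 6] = 2*d + 5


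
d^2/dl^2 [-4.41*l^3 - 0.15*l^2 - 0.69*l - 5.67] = -26.46*l - 0.3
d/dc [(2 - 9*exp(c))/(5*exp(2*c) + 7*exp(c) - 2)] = (45*exp(2*c) - 20*exp(c) + 4)*exp(c)/(25*exp(4*c) + 70*exp(3*c) + 29*exp(2*c) - 28*exp(c) + 4)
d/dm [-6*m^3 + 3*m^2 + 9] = 6*m*(1 - 3*m)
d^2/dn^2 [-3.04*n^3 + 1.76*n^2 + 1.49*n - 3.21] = 3.52 - 18.24*n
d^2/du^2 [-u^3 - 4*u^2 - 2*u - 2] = -6*u - 8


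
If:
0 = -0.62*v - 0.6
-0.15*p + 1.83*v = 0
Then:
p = -11.81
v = -0.97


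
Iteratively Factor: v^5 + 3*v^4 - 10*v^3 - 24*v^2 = (v)*(v^4 + 3*v^3 - 10*v^2 - 24*v) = v*(v + 4)*(v^3 - v^2 - 6*v) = v^2*(v + 4)*(v^2 - v - 6) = v^2*(v - 3)*(v + 4)*(v + 2)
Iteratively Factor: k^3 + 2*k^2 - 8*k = (k + 4)*(k^2 - 2*k) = (k - 2)*(k + 4)*(k)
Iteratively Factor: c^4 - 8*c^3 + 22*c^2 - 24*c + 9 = (c - 1)*(c^3 - 7*c^2 + 15*c - 9) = (c - 1)^2*(c^2 - 6*c + 9) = (c - 3)*(c - 1)^2*(c - 3)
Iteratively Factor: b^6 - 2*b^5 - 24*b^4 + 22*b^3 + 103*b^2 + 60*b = (b + 4)*(b^5 - 6*b^4 + 22*b^2 + 15*b) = (b + 1)*(b + 4)*(b^4 - 7*b^3 + 7*b^2 + 15*b) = (b - 3)*(b + 1)*(b + 4)*(b^3 - 4*b^2 - 5*b) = b*(b - 3)*(b + 1)*(b + 4)*(b^2 - 4*b - 5) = b*(b - 3)*(b + 1)^2*(b + 4)*(b - 5)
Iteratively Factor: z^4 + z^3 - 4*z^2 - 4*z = (z + 1)*(z^3 - 4*z) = z*(z + 1)*(z^2 - 4) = z*(z - 2)*(z + 1)*(z + 2)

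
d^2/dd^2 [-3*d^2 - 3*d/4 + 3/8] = -6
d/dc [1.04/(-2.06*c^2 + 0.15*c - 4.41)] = (4.2848*c - 0.156)/(2.06*c^2 - 0.15*c + 4.41)^2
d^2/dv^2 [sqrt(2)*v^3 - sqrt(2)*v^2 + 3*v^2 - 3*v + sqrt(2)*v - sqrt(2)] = 6*sqrt(2)*v - 2*sqrt(2) + 6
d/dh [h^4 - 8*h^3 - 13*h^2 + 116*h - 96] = 4*h^3 - 24*h^2 - 26*h + 116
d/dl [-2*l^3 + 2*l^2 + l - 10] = -6*l^2 + 4*l + 1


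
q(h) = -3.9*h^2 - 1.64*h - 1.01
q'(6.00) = -48.44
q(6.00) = -151.25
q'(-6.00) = 45.16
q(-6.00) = -131.57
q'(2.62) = -22.08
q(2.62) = -32.08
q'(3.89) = -31.98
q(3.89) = -66.40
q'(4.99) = -40.56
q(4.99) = -106.30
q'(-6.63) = 50.07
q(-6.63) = -161.57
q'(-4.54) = 33.77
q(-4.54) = -73.95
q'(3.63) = -29.95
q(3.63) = -58.35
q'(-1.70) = 11.62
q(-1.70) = -9.49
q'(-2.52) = 18.02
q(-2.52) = -21.64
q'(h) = -7.8*h - 1.64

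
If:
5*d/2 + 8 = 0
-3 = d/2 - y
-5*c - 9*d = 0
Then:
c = 144/25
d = -16/5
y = 7/5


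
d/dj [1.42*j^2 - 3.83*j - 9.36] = 2.84*j - 3.83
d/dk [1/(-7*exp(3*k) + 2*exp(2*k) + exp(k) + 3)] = (21*exp(2*k) - 4*exp(k) - 1)*exp(k)/(-7*exp(3*k) + 2*exp(2*k) + exp(k) + 3)^2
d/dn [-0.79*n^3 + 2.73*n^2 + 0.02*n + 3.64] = -2.37*n^2 + 5.46*n + 0.02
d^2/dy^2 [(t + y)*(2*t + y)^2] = 10*t + 6*y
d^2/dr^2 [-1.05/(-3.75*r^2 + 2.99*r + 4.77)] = (29.53125*r^2 - 23.54625*r - 1.05*(7.5*r - 2.99)*(15.0*r - 5.98) - 37.56375)/(-3.75*r^2 + 2.99*r + 4.77)^3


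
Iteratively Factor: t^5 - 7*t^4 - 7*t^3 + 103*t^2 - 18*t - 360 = (t - 4)*(t^4 - 3*t^3 - 19*t^2 + 27*t + 90) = (t - 5)*(t - 4)*(t^3 + 2*t^2 - 9*t - 18) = (t - 5)*(t - 4)*(t + 3)*(t^2 - t - 6) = (t - 5)*(t - 4)*(t - 3)*(t + 3)*(t + 2)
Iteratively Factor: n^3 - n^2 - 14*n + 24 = (n - 3)*(n^2 + 2*n - 8) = (n - 3)*(n + 4)*(n - 2)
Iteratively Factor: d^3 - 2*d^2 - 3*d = (d)*(d^2 - 2*d - 3) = d*(d - 3)*(d + 1)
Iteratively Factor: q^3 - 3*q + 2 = (q - 1)*(q^2 + q - 2) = (q - 1)^2*(q + 2)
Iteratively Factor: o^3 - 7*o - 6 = (o + 1)*(o^2 - o - 6) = (o + 1)*(o + 2)*(o - 3)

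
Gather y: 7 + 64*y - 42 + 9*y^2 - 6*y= 9*y^2 + 58*y - 35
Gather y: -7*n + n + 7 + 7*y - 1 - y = -6*n + 6*y + 6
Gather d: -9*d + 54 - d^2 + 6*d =-d^2 - 3*d + 54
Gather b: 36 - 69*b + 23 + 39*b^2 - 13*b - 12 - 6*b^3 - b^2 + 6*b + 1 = -6*b^3 + 38*b^2 - 76*b + 48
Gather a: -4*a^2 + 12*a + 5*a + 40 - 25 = -4*a^2 + 17*a + 15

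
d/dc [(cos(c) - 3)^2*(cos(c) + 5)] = -(cos(c) - 3)*(3*cos(c) + 7)*sin(c)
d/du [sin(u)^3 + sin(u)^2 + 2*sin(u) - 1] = (3*sin(u)^2 + 2*sin(u) + 2)*cos(u)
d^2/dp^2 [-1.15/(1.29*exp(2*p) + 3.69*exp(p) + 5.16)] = (-1.15*(2.58*exp(p) + 3.69)*(5.16*exp(p) + 7.38)*exp(p) + (5.934*exp(p) + 4.2435)*(1.29*exp(2*p) + 3.69*exp(p) + 5.16))*exp(p)/(1.29*exp(2*p) + 3.69*exp(p) + 5.16)^3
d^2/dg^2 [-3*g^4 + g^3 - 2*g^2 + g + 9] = -36*g^2 + 6*g - 4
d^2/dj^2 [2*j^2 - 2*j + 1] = 4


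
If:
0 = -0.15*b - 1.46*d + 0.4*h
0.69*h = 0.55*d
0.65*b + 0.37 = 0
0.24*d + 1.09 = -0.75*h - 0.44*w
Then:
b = -0.57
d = 0.07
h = 0.06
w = -2.62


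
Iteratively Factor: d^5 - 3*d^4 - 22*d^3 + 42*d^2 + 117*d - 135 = (d - 3)*(d^4 - 22*d^2 - 24*d + 45) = (d - 3)*(d + 3)*(d^3 - 3*d^2 - 13*d + 15) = (d - 5)*(d - 3)*(d + 3)*(d^2 + 2*d - 3) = (d - 5)*(d - 3)*(d + 3)^2*(d - 1)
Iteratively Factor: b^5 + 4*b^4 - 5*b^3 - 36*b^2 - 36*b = (b - 3)*(b^4 + 7*b^3 + 16*b^2 + 12*b) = (b - 3)*(b + 3)*(b^3 + 4*b^2 + 4*b) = (b - 3)*(b + 2)*(b + 3)*(b^2 + 2*b) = b*(b - 3)*(b + 2)*(b + 3)*(b + 2)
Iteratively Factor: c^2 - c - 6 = (c + 2)*(c - 3)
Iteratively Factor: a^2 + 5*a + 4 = (a + 4)*(a + 1)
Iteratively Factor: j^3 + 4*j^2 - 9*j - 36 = (j - 3)*(j^2 + 7*j + 12) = (j - 3)*(j + 4)*(j + 3)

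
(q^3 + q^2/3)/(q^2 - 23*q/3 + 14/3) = q^2*(3*q + 1)/(3*q^2 - 23*q + 14)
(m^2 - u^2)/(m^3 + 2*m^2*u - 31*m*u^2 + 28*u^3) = (-m - u)/(-m^2 - 3*m*u + 28*u^2)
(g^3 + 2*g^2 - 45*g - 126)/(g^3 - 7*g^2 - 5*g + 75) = (g^2 - g - 42)/(g^2 - 10*g + 25)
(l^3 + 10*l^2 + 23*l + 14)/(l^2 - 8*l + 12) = (l^3 + 10*l^2 + 23*l + 14)/(l^2 - 8*l + 12)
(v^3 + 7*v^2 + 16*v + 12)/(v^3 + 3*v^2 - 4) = (v + 3)/(v - 1)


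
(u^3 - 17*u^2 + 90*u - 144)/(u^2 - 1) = (u^3 - 17*u^2 + 90*u - 144)/(u^2 - 1)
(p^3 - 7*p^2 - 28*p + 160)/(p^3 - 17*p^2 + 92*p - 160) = (p + 5)/(p - 5)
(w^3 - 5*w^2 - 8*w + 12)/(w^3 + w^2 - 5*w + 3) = (w^2 - 4*w - 12)/(w^2 + 2*w - 3)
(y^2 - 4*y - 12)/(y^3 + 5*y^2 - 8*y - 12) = (y^2 - 4*y - 12)/(y^3 + 5*y^2 - 8*y - 12)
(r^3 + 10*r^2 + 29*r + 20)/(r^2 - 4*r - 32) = (r^2 + 6*r + 5)/(r - 8)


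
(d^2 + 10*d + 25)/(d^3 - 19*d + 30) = (d + 5)/(d^2 - 5*d + 6)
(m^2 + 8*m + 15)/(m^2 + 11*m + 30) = (m + 3)/(m + 6)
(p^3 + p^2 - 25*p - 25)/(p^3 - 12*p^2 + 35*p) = (p^2 + 6*p + 5)/(p*(p - 7))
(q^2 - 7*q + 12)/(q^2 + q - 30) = (q^2 - 7*q + 12)/(q^2 + q - 30)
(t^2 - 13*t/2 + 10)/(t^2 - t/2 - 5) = (t - 4)/(t + 2)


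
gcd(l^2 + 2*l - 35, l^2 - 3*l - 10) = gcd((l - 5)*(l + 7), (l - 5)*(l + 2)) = l - 5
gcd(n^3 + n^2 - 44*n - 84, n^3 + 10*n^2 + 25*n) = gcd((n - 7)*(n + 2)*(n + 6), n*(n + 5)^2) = 1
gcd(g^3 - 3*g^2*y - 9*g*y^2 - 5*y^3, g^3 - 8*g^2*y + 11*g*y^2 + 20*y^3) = -g^2 + 4*g*y + 5*y^2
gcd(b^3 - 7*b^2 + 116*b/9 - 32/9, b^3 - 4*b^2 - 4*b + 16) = b - 4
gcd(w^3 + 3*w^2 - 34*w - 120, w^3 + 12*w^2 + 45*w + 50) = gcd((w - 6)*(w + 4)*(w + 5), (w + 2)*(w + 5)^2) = w + 5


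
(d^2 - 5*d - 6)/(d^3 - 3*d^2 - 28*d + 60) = (d + 1)/(d^2 + 3*d - 10)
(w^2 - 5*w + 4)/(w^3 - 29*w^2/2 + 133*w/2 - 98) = 2*(w - 1)/(2*w^2 - 21*w + 49)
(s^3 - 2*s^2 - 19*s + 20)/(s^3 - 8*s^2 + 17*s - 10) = (s + 4)/(s - 2)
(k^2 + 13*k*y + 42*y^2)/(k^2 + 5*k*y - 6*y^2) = (-k - 7*y)/(-k + y)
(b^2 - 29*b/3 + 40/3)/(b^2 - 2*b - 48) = (b - 5/3)/(b + 6)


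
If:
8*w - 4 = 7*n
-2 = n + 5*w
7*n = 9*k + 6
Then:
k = -170/129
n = -36/43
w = -10/43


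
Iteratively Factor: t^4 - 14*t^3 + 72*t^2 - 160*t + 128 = (t - 4)*(t^3 - 10*t^2 + 32*t - 32) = (t - 4)^2*(t^2 - 6*t + 8) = (t - 4)^3*(t - 2)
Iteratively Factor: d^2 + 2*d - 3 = (d - 1)*(d + 3)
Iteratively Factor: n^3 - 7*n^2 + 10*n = (n)*(n^2 - 7*n + 10) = n*(n - 5)*(n - 2)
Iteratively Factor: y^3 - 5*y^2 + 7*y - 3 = (y - 1)*(y^2 - 4*y + 3) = (y - 1)^2*(y - 3)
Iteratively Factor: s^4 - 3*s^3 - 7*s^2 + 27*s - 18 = (s + 3)*(s^3 - 6*s^2 + 11*s - 6) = (s - 3)*(s + 3)*(s^2 - 3*s + 2) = (s - 3)*(s - 1)*(s + 3)*(s - 2)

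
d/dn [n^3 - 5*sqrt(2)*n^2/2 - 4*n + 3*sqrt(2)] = 3*n^2 - 5*sqrt(2)*n - 4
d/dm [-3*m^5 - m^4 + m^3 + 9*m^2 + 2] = m*(-15*m^3 - 4*m^2 + 3*m + 18)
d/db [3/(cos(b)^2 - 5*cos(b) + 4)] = 3*(2*cos(b) - 5)*sin(b)/(cos(b)^2 - 5*cos(b) + 4)^2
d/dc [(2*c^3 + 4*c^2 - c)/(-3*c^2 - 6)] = (-2*c^4 - 13*c^2 - 16*c + 2)/(3*(c^4 + 4*c^2 + 4))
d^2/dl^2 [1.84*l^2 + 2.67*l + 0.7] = 3.68000000000000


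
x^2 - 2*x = x*(x - 2)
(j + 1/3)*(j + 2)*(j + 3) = j^3 + 16*j^2/3 + 23*j/3 + 2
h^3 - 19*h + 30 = (h - 3)*(h - 2)*(h + 5)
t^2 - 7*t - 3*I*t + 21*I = (t - 7)*(t - 3*I)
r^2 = r^2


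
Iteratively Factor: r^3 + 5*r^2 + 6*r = (r + 2)*(r^2 + 3*r) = (r + 2)*(r + 3)*(r)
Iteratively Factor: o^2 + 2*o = (o)*(o + 2)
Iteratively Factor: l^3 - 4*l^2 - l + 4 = (l + 1)*(l^2 - 5*l + 4) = (l - 1)*(l + 1)*(l - 4)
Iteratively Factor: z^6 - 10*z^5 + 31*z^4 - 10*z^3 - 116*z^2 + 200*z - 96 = (z - 4)*(z^5 - 6*z^4 + 7*z^3 + 18*z^2 - 44*z + 24) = (z - 4)*(z - 2)*(z^4 - 4*z^3 - z^2 + 16*z - 12) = (z - 4)*(z - 3)*(z - 2)*(z^3 - z^2 - 4*z + 4) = (z - 4)*(z - 3)*(z - 2)*(z + 2)*(z^2 - 3*z + 2) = (z - 4)*(z - 3)*(z - 2)^2*(z + 2)*(z - 1)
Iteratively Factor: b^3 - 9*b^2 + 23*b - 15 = (b - 3)*(b^2 - 6*b + 5) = (b - 3)*(b - 1)*(b - 5)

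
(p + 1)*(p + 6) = p^2 + 7*p + 6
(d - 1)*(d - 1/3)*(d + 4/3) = d^3 - 13*d/9 + 4/9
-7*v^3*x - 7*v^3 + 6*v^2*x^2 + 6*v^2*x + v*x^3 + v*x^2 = (-v + x)*(7*v + x)*(v*x + v)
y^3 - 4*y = y*(y - 2)*(y + 2)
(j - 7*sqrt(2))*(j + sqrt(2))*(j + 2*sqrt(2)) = j^3 - 4*sqrt(2)*j^2 - 38*j - 28*sqrt(2)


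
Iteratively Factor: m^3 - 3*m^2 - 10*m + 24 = (m + 3)*(m^2 - 6*m + 8) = (m - 2)*(m + 3)*(m - 4)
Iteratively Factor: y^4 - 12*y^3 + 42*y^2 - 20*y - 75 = (y - 5)*(y^3 - 7*y^2 + 7*y + 15) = (y - 5)*(y + 1)*(y^2 - 8*y + 15) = (y - 5)^2*(y + 1)*(y - 3)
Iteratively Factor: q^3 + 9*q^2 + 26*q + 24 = (q + 4)*(q^2 + 5*q + 6) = (q + 3)*(q + 4)*(q + 2)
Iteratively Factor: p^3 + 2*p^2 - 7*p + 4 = (p - 1)*(p^2 + 3*p - 4) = (p - 1)*(p + 4)*(p - 1)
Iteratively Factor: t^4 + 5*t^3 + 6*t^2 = (t)*(t^3 + 5*t^2 + 6*t) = t*(t + 3)*(t^2 + 2*t) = t^2*(t + 3)*(t + 2)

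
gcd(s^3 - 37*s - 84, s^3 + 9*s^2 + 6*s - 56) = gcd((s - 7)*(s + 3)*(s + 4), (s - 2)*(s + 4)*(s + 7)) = s + 4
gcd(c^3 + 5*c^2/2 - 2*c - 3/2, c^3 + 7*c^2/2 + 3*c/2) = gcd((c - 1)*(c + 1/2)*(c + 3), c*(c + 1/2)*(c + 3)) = c^2 + 7*c/2 + 3/2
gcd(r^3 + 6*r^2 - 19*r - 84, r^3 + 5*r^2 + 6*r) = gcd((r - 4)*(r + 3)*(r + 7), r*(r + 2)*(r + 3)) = r + 3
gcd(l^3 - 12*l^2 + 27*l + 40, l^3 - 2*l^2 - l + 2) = l + 1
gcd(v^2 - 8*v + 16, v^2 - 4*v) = v - 4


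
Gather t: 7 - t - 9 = -t - 2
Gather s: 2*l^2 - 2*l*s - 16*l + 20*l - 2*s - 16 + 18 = 2*l^2 + 4*l + s*(-2*l - 2) + 2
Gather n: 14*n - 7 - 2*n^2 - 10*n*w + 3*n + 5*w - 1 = -2*n^2 + n*(17 - 10*w) + 5*w - 8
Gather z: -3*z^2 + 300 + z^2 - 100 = 200 - 2*z^2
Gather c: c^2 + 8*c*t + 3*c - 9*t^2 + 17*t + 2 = c^2 + c*(8*t + 3) - 9*t^2 + 17*t + 2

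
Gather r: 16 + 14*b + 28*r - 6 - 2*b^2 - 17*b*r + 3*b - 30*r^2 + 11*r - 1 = -2*b^2 + 17*b - 30*r^2 + r*(39 - 17*b) + 9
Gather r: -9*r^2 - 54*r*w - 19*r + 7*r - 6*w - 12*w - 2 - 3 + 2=-9*r^2 + r*(-54*w - 12) - 18*w - 3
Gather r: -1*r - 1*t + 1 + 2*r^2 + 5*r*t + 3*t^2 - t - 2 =2*r^2 + r*(5*t - 1) + 3*t^2 - 2*t - 1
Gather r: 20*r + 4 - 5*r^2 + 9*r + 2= -5*r^2 + 29*r + 6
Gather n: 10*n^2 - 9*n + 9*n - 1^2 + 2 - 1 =10*n^2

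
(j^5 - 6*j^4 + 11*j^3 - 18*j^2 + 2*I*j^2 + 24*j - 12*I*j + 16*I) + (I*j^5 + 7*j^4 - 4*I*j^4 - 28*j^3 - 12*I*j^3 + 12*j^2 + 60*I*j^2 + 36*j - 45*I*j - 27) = j^5 + I*j^5 + j^4 - 4*I*j^4 - 17*j^3 - 12*I*j^3 - 6*j^2 + 62*I*j^2 + 60*j - 57*I*j - 27 + 16*I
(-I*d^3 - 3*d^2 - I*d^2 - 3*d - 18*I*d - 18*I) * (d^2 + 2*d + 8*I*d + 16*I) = -I*d^5 + 5*d^4 - 3*I*d^4 + 15*d^3 - 44*I*d^3 + 154*d^2 - 126*I*d^2 + 432*d - 84*I*d + 288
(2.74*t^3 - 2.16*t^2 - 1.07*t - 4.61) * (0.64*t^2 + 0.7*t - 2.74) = 1.7536*t^5 + 0.5356*t^4 - 9.7044*t^3 + 2.219*t^2 - 0.295199999999999*t + 12.6314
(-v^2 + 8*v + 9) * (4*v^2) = -4*v^4 + 32*v^3 + 36*v^2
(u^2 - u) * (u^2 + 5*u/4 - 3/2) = u^4 + u^3/4 - 11*u^2/4 + 3*u/2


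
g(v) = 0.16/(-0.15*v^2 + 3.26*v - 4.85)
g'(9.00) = -0.00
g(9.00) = 0.01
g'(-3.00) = -0.00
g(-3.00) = -0.01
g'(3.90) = -0.01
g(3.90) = 0.03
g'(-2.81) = -0.00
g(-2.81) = -0.01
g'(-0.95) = -0.01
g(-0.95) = -0.02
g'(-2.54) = -0.00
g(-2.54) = -0.01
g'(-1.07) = -0.01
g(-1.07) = -0.02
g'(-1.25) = -0.01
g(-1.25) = -0.02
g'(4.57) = -0.01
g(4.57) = 0.02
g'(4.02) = -0.01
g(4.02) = 0.03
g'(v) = 0.16*(0.3*v - 3.26)/(-0.15*v^2 + 3.26*v - 4.85)^2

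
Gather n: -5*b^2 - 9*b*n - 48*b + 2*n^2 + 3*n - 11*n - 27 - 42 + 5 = -5*b^2 - 48*b + 2*n^2 + n*(-9*b - 8) - 64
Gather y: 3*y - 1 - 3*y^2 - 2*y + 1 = -3*y^2 + y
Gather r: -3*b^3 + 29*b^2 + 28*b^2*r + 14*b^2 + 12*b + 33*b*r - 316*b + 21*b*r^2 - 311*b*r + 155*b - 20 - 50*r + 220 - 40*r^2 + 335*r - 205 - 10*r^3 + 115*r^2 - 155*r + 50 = -3*b^3 + 43*b^2 - 149*b - 10*r^3 + r^2*(21*b + 75) + r*(28*b^2 - 278*b + 130) + 45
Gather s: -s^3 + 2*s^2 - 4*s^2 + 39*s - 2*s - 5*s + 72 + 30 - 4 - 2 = -s^3 - 2*s^2 + 32*s + 96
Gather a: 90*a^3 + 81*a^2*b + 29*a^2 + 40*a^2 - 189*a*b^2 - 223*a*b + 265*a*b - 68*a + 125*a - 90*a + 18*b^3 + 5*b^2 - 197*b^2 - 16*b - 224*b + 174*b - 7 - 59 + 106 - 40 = 90*a^3 + a^2*(81*b + 69) + a*(-189*b^2 + 42*b - 33) + 18*b^3 - 192*b^2 - 66*b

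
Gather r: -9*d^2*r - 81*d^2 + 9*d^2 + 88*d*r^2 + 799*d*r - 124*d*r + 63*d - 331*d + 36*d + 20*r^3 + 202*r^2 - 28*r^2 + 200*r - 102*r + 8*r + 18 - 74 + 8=-72*d^2 - 232*d + 20*r^3 + r^2*(88*d + 174) + r*(-9*d^2 + 675*d + 106) - 48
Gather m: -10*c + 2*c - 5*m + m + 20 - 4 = -8*c - 4*m + 16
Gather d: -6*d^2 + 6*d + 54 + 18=-6*d^2 + 6*d + 72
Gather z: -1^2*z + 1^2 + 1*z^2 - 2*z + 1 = z^2 - 3*z + 2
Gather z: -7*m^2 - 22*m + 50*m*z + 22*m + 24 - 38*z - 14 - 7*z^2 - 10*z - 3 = -7*m^2 - 7*z^2 + z*(50*m - 48) + 7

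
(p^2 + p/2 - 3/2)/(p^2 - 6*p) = (2*p^2 + p - 3)/(2*p*(p - 6))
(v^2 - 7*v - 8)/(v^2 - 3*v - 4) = (v - 8)/(v - 4)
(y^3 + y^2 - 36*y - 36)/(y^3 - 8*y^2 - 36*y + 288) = (y + 1)/(y - 8)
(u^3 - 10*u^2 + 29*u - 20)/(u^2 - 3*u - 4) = (u^2 - 6*u + 5)/(u + 1)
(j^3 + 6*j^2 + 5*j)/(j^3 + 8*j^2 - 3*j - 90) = j*(j + 1)/(j^2 + 3*j - 18)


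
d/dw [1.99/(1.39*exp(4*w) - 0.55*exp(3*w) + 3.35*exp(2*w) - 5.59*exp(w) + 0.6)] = (-11.0644*exp(3*w) + 3.2835*exp(2*w) - 13.333*exp(w) + 11.1241)*exp(w)/(1.39*exp(4*w) - 0.55*exp(3*w) + 3.35*exp(2*w) - 5.59*exp(w) + 0.6)^2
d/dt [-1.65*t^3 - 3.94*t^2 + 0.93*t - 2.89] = -4.95*t^2 - 7.88*t + 0.93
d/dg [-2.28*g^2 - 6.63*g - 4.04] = -4.56*g - 6.63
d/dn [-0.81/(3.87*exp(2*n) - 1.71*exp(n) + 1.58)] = (6.2694*exp(n) - 1.3851)*exp(n)/(3.87*exp(2*n) - 1.71*exp(n) + 1.58)^2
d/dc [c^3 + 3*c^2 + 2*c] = 3*c^2 + 6*c + 2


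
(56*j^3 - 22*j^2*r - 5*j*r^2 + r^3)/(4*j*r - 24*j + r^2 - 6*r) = (14*j^2 - 9*j*r + r^2)/(r - 6)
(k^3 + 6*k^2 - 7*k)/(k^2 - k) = k + 7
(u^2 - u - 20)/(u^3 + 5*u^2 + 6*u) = (u^2 - u - 20)/(u*(u^2 + 5*u + 6))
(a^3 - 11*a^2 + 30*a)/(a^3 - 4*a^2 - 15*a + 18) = a*(a - 5)/(a^2 + 2*a - 3)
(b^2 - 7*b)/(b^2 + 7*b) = (b - 7)/(b + 7)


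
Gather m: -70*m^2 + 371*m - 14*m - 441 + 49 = -70*m^2 + 357*m - 392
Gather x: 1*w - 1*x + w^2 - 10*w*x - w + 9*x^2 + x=w^2 - 10*w*x + 9*x^2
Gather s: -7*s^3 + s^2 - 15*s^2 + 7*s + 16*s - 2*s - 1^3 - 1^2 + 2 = -7*s^3 - 14*s^2 + 21*s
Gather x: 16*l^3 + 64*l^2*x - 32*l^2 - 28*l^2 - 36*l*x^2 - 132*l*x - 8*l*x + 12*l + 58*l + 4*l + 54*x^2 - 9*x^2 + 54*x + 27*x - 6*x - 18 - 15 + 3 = 16*l^3 - 60*l^2 + 74*l + x^2*(45 - 36*l) + x*(64*l^2 - 140*l + 75) - 30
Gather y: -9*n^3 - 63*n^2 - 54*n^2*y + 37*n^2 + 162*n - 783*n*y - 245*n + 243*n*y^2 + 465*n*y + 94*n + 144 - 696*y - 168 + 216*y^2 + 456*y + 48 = -9*n^3 - 26*n^2 + 11*n + y^2*(243*n + 216) + y*(-54*n^2 - 318*n - 240) + 24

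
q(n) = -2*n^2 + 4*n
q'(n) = 4 - 4*n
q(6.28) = -53.76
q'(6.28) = -21.12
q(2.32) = -1.48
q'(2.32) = -5.28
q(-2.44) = -21.67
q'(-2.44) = 13.76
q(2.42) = -2.03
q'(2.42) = -5.68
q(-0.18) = -0.78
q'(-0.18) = 4.72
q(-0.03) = -0.12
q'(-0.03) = 4.12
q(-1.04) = -6.32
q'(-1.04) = 8.16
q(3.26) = -8.22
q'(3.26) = -9.04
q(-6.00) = -96.00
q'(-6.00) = 28.00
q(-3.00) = -30.00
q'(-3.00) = 16.00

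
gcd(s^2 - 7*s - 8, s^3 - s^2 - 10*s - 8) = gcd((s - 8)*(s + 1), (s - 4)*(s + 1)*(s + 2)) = s + 1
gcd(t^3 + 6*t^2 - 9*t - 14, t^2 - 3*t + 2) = t - 2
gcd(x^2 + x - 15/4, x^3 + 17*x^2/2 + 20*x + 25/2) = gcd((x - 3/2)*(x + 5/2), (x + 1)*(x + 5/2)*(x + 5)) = x + 5/2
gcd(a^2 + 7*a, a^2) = a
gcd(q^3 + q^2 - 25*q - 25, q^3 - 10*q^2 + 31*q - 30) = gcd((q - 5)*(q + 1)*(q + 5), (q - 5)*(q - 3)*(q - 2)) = q - 5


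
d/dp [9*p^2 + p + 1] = 18*p + 1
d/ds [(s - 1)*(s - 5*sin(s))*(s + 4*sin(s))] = (1 - s)*(s + 4*sin(s))*(5*cos(s) - 1) + (s - 1)*(s - 5*sin(s))*(4*cos(s) + 1) + (s - 5*sin(s))*(s + 4*sin(s))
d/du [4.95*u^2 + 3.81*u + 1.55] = 9.9*u + 3.81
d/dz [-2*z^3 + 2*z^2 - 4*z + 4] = -6*z^2 + 4*z - 4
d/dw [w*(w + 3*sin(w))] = 3*w*cos(w) + 2*w + 3*sin(w)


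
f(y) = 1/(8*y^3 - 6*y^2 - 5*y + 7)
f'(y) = (-24*y^2 + 12*y + 5)/(8*y^3 - 6*y^2 - 5*y + 7)^2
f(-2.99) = -0.00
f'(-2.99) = -0.00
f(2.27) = 0.02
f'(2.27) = -0.03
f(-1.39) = -0.05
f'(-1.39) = -0.16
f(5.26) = 0.00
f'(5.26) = -0.00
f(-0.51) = 0.14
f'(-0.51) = -0.15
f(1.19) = 0.17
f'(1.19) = -0.40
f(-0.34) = 0.13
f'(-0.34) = -0.03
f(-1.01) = -0.43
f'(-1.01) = -5.91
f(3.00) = 0.01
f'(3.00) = -0.00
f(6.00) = 0.00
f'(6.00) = 0.00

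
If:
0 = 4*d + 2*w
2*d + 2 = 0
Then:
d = -1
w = 2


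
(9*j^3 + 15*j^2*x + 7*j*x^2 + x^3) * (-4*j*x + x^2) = -36*j^4*x - 51*j^3*x^2 - 13*j^2*x^3 + 3*j*x^4 + x^5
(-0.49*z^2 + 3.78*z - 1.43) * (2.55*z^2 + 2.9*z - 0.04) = -1.2495*z^4 + 8.218*z^3 + 7.3351*z^2 - 4.2982*z + 0.0572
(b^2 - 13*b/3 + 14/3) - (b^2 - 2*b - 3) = 23/3 - 7*b/3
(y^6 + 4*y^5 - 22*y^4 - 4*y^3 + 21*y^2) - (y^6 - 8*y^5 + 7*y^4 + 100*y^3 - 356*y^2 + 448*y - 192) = 12*y^5 - 29*y^4 - 104*y^3 + 377*y^2 - 448*y + 192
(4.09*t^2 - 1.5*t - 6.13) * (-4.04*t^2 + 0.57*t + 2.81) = -16.5236*t^4 + 8.3913*t^3 + 35.4031*t^2 - 7.7091*t - 17.2253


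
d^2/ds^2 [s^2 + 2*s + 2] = 2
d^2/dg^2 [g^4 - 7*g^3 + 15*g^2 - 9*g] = 12*g^2 - 42*g + 30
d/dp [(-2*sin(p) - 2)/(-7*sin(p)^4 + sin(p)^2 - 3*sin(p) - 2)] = 2*(-21*sin(p)^4 - 28*sin(p)^3 + sin(p)^2 + 2*sin(p) - 1)*cos(p)/(7*sin(p)^4 - sin(p)^2 + 3*sin(p) + 2)^2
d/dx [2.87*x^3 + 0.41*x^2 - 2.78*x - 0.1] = 8.61*x^2 + 0.82*x - 2.78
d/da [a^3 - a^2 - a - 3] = 3*a^2 - 2*a - 1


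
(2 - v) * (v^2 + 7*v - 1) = -v^3 - 5*v^2 + 15*v - 2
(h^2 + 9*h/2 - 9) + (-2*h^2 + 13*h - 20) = -h^2 + 35*h/2 - 29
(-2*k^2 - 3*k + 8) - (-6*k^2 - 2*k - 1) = 4*k^2 - k + 9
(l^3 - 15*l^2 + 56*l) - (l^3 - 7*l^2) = -8*l^2 + 56*l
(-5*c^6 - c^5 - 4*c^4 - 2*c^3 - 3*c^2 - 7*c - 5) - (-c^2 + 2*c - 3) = -5*c^6 - c^5 - 4*c^4 - 2*c^3 - 2*c^2 - 9*c - 2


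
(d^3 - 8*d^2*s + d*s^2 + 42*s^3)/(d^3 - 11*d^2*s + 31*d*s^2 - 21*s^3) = (-d - 2*s)/(-d + s)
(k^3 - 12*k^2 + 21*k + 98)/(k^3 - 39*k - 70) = (k - 7)/(k + 5)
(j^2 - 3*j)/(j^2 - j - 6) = j/(j + 2)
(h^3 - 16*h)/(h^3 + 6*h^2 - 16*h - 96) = h/(h + 6)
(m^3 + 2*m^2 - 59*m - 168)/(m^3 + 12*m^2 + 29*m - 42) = (m^2 - 5*m - 24)/(m^2 + 5*m - 6)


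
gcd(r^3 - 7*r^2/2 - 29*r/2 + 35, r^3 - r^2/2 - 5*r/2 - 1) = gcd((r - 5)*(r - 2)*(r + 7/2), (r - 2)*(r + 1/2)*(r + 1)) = r - 2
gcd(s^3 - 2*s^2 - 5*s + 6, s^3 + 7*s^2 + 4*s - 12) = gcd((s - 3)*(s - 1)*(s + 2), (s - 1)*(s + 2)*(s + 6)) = s^2 + s - 2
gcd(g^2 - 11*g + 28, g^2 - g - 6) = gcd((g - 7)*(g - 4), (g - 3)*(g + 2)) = 1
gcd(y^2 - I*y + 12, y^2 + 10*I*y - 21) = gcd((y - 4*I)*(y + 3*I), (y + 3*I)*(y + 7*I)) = y + 3*I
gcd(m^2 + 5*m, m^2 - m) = m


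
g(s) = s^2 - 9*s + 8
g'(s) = 2*s - 9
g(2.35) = -7.63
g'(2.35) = -4.30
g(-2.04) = 30.52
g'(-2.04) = -13.08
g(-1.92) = 28.97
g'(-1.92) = -12.84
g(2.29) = -7.37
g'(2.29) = -4.42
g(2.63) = -8.75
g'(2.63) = -3.74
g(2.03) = -6.15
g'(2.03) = -4.94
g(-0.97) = 17.67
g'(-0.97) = -10.94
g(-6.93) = 118.39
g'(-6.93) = -22.86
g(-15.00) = 368.00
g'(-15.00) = -39.00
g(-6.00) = 98.00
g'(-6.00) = -21.00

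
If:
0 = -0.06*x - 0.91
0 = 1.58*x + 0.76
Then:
No Solution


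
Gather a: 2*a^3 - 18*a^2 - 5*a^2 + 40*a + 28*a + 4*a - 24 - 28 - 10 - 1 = 2*a^3 - 23*a^2 + 72*a - 63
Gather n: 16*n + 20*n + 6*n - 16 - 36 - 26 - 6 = 42*n - 84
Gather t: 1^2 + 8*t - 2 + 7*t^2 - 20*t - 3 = 7*t^2 - 12*t - 4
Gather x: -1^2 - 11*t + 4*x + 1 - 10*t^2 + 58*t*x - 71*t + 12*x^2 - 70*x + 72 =-10*t^2 - 82*t + 12*x^2 + x*(58*t - 66) + 72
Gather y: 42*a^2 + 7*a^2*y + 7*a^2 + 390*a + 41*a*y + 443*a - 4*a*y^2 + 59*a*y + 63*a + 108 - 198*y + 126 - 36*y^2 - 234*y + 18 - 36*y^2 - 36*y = 49*a^2 + 896*a + y^2*(-4*a - 72) + y*(7*a^2 + 100*a - 468) + 252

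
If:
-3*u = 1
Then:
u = -1/3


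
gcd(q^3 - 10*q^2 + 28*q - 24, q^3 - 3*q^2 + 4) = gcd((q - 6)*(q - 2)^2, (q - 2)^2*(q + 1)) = q^2 - 4*q + 4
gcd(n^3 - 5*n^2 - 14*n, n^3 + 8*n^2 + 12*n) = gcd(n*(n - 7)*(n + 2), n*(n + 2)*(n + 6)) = n^2 + 2*n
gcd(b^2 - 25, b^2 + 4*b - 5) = b + 5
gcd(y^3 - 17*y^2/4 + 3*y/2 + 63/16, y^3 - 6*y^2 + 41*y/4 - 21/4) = y^2 - 5*y + 21/4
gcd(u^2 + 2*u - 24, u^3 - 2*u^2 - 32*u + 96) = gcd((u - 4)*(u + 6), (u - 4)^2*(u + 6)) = u^2 + 2*u - 24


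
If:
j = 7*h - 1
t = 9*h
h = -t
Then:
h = 0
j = -1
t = 0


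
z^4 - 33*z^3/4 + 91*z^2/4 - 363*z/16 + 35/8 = (z - 7/2)*(z - 5/2)*(z - 2)*(z - 1/4)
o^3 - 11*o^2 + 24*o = o*(o - 8)*(o - 3)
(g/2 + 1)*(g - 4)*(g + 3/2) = g^3/2 - g^2/4 - 11*g/2 - 6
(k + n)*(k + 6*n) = k^2 + 7*k*n + 6*n^2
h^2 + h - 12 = (h - 3)*(h + 4)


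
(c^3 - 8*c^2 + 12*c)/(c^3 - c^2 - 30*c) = (c - 2)/(c + 5)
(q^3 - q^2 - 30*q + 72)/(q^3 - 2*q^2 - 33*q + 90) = (q - 4)/(q - 5)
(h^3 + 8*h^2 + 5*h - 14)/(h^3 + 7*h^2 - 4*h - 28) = (h - 1)/(h - 2)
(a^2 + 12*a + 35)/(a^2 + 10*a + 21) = (a + 5)/(a + 3)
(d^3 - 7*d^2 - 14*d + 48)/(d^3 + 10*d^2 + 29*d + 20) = (d^3 - 7*d^2 - 14*d + 48)/(d^3 + 10*d^2 + 29*d + 20)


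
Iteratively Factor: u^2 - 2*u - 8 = (u - 4)*(u + 2)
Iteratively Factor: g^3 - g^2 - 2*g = (g)*(g^2 - g - 2) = g*(g - 2)*(g + 1)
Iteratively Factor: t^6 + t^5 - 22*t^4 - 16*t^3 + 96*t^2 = (t)*(t^5 + t^4 - 22*t^3 - 16*t^2 + 96*t) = t*(t + 3)*(t^4 - 2*t^3 - 16*t^2 + 32*t) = t*(t + 3)*(t + 4)*(t^3 - 6*t^2 + 8*t) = t*(t - 2)*(t + 3)*(t + 4)*(t^2 - 4*t) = t*(t - 4)*(t - 2)*(t + 3)*(t + 4)*(t)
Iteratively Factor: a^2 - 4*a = (a - 4)*(a)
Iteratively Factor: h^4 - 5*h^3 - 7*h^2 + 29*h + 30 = (h - 3)*(h^3 - 2*h^2 - 13*h - 10) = (h - 3)*(h + 1)*(h^2 - 3*h - 10) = (h - 3)*(h + 1)*(h + 2)*(h - 5)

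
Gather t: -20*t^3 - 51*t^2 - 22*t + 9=-20*t^3 - 51*t^2 - 22*t + 9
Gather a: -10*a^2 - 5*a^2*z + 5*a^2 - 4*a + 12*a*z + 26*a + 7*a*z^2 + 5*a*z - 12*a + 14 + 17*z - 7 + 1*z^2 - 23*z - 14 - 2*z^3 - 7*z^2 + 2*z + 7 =a^2*(-5*z - 5) + a*(7*z^2 + 17*z + 10) - 2*z^3 - 6*z^2 - 4*z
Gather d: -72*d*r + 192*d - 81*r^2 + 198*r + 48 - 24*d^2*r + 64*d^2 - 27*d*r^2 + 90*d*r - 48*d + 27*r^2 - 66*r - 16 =d^2*(64 - 24*r) + d*(-27*r^2 + 18*r + 144) - 54*r^2 + 132*r + 32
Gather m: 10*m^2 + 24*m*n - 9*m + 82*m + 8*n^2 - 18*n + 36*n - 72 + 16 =10*m^2 + m*(24*n + 73) + 8*n^2 + 18*n - 56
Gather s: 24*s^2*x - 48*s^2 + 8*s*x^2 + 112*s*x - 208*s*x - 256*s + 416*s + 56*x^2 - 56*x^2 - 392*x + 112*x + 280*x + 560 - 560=s^2*(24*x - 48) + s*(8*x^2 - 96*x + 160)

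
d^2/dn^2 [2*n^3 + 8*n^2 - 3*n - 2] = 12*n + 16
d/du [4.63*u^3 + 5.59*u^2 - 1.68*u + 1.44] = 13.89*u^2 + 11.18*u - 1.68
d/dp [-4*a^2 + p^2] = 2*p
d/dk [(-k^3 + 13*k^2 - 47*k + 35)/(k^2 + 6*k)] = (-k^4 - 12*k^3 + 125*k^2 - 70*k - 210)/(k^2*(k^2 + 12*k + 36))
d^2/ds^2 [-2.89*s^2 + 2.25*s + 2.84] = -5.78000000000000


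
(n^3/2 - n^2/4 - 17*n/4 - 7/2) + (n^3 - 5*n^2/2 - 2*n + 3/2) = 3*n^3/2 - 11*n^2/4 - 25*n/4 - 2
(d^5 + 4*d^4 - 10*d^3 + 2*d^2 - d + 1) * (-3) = -3*d^5 - 12*d^4 + 30*d^3 - 6*d^2 + 3*d - 3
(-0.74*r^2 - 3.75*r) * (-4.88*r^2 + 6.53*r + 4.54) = 3.6112*r^4 + 13.4678*r^3 - 27.8471*r^2 - 17.025*r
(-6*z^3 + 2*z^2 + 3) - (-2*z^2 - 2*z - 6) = -6*z^3 + 4*z^2 + 2*z + 9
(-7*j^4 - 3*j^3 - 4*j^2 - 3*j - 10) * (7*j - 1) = -49*j^5 - 14*j^4 - 25*j^3 - 17*j^2 - 67*j + 10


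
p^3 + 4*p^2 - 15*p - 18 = (p - 3)*(p + 1)*(p + 6)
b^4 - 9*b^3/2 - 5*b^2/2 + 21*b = b*(b - 7/2)*(b - 3)*(b + 2)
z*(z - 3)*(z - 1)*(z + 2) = z^4 - 2*z^3 - 5*z^2 + 6*z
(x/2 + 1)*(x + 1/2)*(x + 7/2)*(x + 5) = x^4/2 + 11*x^3/2 + 159*x^2/8 + 209*x/8 + 35/4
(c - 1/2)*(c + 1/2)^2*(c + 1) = c^4 + 3*c^3/2 + c^2/4 - 3*c/8 - 1/8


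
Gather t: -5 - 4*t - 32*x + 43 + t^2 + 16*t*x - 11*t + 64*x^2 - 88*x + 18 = t^2 + t*(16*x - 15) + 64*x^2 - 120*x + 56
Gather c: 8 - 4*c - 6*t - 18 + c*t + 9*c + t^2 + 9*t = c*(t + 5) + t^2 + 3*t - 10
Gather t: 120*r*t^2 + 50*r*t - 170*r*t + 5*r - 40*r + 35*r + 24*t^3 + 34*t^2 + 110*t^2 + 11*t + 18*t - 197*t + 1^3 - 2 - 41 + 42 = 24*t^3 + t^2*(120*r + 144) + t*(-120*r - 168)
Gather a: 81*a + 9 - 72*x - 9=81*a - 72*x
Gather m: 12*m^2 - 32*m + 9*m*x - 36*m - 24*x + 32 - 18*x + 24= 12*m^2 + m*(9*x - 68) - 42*x + 56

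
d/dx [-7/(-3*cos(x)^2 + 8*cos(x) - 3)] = 14*(3*cos(x) - 4)*sin(x)/(3*cos(x)^2 - 8*cos(x) + 3)^2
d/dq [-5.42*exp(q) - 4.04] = -5.42*exp(q)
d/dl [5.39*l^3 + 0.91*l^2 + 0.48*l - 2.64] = 16.17*l^2 + 1.82*l + 0.48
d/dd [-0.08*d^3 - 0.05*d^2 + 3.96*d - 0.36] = -0.24*d^2 - 0.1*d + 3.96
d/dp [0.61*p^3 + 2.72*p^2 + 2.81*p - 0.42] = 1.83*p^2 + 5.44*p + 2.81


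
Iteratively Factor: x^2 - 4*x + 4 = (x - 2)*(x - 2)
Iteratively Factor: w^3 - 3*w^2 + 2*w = (w)*(w^2 - 3*w + 2) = w*(w - 1)*(w - 2)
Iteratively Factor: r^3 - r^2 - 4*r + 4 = (r + 2)*(r^2 - 3*r + 2) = (r - 1)*(r + 2)*(r - 2)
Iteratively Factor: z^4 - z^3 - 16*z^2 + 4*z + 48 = (z - 2)*(z^3 + z^2 - 14*z - 24) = (z - 4)*(z - 2)*(z^2 + 5*z + 6) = (z - 4)*(z - 2)*(z + 2)*(z + 3)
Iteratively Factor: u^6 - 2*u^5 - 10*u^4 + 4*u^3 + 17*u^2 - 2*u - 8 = (u + 2)*(u^5 - 4*u^4 - 2*u^3 + 8*u^2 + u - 4) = (u + 1)*(u + 2)*(u^4 - 5*u^3 + 3*u^2 + 5*u - 4) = (u - 1)*(u + 1)*(u + 2)*(u^3 - 4*u^2 - u + 4) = (u - 4)*(u - 1)*(u + 1)*(u + 2)*(u^2 - 1) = (u - 4)*(u - 1)^2*(u + 1)*(u + 2)*(u + 1)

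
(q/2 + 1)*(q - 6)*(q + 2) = q^3/2 - q^2 - 10*q - 12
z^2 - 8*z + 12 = (z - 6)*(z - 2)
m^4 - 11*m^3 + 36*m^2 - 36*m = m*(m - 6)*(m - 3)*(m - 2)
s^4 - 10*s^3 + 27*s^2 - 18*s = s*(s - 6)*(s - 3)*(s - 1)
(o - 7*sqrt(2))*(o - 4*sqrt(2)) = o^2 - 11*sqrt(2)*o + 56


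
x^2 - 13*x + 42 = (x - 7)*(x - 6)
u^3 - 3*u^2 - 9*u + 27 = (u - 3)^2*(u + 3)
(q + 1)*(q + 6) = q^2 + 7*q + 6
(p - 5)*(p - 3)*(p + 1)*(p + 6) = p^4 - p^3 - 35*p^2 + 57*p + 90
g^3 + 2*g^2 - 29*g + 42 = (g - 3)*(g - 2)*(g + 7)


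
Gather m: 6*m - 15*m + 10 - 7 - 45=-9*m - 42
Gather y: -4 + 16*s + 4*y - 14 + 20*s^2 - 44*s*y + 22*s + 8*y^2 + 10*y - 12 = 20*s^2 + 38*s + 8*y^2 + y*(14 - 44*s) - 30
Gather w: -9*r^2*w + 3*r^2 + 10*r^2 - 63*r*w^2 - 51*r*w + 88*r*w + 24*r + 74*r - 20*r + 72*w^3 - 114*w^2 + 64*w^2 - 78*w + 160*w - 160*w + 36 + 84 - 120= 13*r^2 + 78*r + 72*w^3 + w^2*(-63*r - 50) + w*(-9*r^2 + 37*r - 78)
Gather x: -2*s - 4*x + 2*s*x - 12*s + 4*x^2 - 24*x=-14*s + 4*x^2 + x*(2*s - 28)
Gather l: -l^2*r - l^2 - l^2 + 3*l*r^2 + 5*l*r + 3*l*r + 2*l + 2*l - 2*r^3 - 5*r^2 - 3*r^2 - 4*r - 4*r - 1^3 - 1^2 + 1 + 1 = l^2*(-r - 2) + l*(3*r^2 + 8*r + 4) - 2*r^3 - 8*r^2 - 8*r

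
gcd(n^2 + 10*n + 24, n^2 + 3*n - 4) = n + 4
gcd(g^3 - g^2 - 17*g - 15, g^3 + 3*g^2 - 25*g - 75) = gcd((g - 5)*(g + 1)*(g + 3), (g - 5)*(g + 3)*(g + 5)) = g^2 - 2*g - 15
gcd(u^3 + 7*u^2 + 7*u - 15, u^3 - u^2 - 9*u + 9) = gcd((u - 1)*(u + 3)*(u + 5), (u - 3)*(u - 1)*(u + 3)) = u^2 + 2*u - 3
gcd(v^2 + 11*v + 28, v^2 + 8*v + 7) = v + 7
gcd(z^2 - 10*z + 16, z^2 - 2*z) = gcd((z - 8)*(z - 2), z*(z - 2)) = z - 2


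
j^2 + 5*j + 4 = (j + 1)*(j + 4)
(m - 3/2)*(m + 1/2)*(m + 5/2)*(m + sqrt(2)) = m^4 + sqrt(2)*m^3 + 3*m^3/2 - 13*m^2/4 + 3*sqrt(2)*m^2/2 - 13*sqrt(2)*m/4 - 15*m/8 - 15*sqrt(2)/8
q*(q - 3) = q^2 - 3*q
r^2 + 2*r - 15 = (r - 3)*(r + 5)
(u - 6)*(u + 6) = u^2 - 36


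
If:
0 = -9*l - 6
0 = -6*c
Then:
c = 0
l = -2/3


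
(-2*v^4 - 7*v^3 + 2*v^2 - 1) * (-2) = 4*v^4 + 14*v^3 - 4*v^2 + 2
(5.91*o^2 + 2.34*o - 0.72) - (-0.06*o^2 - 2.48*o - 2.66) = 5.97*o^2 + 4.82*o + 1.94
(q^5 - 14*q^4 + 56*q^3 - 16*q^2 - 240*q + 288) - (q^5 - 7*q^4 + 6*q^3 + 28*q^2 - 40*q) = -7*q^4 + 50*q^3 - 44*q^2 - 200*q + 288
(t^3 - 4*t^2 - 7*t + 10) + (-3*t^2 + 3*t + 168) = t^3 - 7*t^2 - 4*t + 178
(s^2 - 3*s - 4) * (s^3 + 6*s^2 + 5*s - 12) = s^5 + 3*s^4 - 17*s^3 - 51*s^2 + 16*s + 48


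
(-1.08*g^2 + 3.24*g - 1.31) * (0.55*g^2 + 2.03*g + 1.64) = -0.594*g^4 - 0.4104*g^3 + 4.0855*g^2 + 2.6543*g - 2.1484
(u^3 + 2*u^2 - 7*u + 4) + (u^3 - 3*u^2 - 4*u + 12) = 2*u^3 - u^2 - 11*u + 16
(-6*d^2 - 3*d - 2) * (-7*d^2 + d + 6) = 42*d^4 + 15*d^3 - 25*d^2 - 20*d - 12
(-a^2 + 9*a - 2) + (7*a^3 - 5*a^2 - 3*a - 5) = 7*a^3 - 6*a^2 + 6*a - 7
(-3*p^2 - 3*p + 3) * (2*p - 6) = -6*p^3 + 12*p^2 + 24*p - 18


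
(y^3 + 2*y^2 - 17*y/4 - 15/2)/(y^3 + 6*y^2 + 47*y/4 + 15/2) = (y - 2)/(y + 2)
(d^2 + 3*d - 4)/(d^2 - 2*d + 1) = (d + 4)/(d - 1)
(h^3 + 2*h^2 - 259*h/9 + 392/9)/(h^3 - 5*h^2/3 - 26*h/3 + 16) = (h^2 + 14*h/3 - 49/3)/(h^2 + h - 6)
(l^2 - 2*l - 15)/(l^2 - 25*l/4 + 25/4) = 4*(l + 3)/(4*l - 5)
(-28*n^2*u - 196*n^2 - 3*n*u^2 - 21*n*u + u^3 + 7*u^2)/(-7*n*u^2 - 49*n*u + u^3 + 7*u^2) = (4*n + u)/u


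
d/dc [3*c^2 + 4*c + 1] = 6*c + 4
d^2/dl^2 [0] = 0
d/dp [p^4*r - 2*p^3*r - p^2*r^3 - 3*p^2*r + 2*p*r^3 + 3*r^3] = 2*r*(2*p^3 - 3*p^2 - p*r^2 - 3*p + r^2)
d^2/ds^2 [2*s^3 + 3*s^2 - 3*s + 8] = 12*s + 6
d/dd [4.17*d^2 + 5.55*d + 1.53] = 8.34*d + 5.55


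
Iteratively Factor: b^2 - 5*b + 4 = (b - 1)*(b - 4)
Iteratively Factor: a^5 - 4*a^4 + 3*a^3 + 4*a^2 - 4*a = (a - 2)*(a^4 - 2*a^3 - a^2 + 2*a) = (a - 2)^2*(a^3 - a) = (a - 2)^2*(a + 1)*(a^2 - a) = a*(a - 2)^2*(a + 1)*(a - 1)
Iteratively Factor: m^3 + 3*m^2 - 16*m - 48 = (m + 3)*(m^2 - 16) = (m - 4)*(m + 3)*(m + 4)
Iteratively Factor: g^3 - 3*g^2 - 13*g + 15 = (g + 3)*(g^2 - 6*g + 5) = (g - 5)*(g + 3)*(g - 1)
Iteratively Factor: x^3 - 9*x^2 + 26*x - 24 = (x - 2)*(x^2 - 7*x + 12) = (x - 4)*(x - 2)*(x - 3)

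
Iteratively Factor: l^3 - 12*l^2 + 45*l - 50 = (l - 2)*(l^2 - 10*l + 25) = (l - 5)*(l - 2)*(l - 5)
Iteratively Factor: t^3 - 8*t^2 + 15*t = (t - 3)*(t^2 - 5*t) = t*(t - 3)*(t - 5)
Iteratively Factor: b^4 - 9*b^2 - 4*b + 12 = (b + 2)*(b^3 - 2*b^2 - 5*b + 6) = (b - 3)*(b + 2)*(b^2 + b - 2) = (b - 3)*(b + 2)^2*(b - 1)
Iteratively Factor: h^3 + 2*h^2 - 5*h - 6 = (h + 1)*(h^2 + h - 6) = (h + 1)*(h + 3)*(h - 2)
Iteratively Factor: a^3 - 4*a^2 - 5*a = (a - 5)*(a^2 + a) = a*(a - 5)*(a + 1)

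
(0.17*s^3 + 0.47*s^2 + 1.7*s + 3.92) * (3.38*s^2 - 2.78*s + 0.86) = 0.5746*s^5 + 1.116*s^4 + 4.5856*s^3 + 8.9278*s^2 - 9.4356*s + 3.3712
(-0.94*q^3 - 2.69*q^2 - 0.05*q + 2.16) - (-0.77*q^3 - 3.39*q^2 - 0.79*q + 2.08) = -0.17*q^3 + 0.7*q^2 + 0.74*q + 0.0800000000000001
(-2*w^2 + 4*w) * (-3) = 6*w^2 - 12*w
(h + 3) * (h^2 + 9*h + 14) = h^3 + 12*h^2 + 41*h + 42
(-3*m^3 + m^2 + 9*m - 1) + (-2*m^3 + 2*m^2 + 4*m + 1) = -5*m^3 + 3*m^2 + 13*m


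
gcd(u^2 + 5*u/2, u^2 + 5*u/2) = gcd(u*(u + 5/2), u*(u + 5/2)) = u^2 + 5*u/2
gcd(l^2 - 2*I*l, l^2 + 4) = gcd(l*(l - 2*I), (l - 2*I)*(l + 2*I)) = l - 2*I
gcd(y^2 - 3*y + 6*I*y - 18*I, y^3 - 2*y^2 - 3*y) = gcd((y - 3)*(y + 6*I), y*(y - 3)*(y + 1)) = y - 3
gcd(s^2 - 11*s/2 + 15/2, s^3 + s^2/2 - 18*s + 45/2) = s - 3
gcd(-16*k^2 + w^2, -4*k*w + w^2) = -4*k + w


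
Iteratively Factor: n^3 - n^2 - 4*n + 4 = (n + 2)*(n^2 - 3*n + 2) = (n - 1)*(n + 2)*(n - 2)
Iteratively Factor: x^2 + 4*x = (x)*(x + 4)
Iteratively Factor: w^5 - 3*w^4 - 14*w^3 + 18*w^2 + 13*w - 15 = (w - 5)*(w^4 + 2*w^3 - 4*w^2 - 2*w + 3) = (w - 5)*(w + 3)*(w^3 - w^2 - w + 1) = (w - 5)*(w - 1)*(w + 3)*(w^2 - 1) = (w - 5)*(w - 1)^2*(w + 3)*(w + 1)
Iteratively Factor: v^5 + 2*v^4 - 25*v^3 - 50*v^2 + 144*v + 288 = (v - 4)*(v^4 + 6*v^3 - v^2 - 54*v - 72) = (v - 4)*(v + 3)*(v^3 + 3*v^2 - 10*v - 24) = (v - 4)*(v - 3)*(v + 3)*(v^2 + 6*v + 8) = (v - 4)*(v - 3)*(v + 3)*(v + 4)*(v + 2)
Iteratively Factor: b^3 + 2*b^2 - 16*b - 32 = (b + 4)*(b^2 - 2*b - 8) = (b + 2)*(b + 4)*(b - 4)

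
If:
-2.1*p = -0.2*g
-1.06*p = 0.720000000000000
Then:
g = -7.13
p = -0.68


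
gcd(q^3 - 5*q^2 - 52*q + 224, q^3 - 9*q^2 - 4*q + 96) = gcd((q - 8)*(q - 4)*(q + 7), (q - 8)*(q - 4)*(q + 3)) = q^2 - 12*q + 32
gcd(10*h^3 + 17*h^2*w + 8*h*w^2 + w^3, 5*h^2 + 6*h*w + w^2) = 5*h^2 + 6*h*w + w^2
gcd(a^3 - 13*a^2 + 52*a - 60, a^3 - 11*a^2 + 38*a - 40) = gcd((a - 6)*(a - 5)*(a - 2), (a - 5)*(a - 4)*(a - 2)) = a^2 - 7*a + 10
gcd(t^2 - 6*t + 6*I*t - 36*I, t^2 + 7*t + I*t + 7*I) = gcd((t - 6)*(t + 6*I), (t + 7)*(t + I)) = 1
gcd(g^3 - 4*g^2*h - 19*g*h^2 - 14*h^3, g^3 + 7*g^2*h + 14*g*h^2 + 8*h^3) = g^2 + 3*g*h + 2*h^2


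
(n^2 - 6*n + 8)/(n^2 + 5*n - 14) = (n - 4)/(n + 7)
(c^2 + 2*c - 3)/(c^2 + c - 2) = (c + 3)/(c + 2)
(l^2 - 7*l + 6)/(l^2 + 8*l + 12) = (l^2 - 7*l + 6)/(l^2 + 8*l + 12)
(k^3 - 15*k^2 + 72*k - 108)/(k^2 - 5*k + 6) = (k^2 - 12*k + 36)/(k - 2)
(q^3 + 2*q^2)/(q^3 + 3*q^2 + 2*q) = q/(q + 1)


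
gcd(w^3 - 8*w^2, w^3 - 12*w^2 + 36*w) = w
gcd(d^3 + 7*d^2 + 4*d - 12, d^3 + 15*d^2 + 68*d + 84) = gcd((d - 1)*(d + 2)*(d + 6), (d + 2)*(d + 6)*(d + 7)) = d^2 + 8*d + 12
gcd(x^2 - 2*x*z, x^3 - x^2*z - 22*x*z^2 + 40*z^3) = x - 2*z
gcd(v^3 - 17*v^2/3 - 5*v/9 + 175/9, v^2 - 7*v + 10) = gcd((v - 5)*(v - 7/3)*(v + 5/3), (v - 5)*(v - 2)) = v - 5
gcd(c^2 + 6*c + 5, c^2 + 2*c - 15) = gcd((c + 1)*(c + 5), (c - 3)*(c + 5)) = c + 5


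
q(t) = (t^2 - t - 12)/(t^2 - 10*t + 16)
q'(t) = (10 - 2*t)*(t^2 - t - 12)/(t^2 - 10*t + 16)^2 + (2*t - 1)/(t^2 - 10*t + 16)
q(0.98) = -1.68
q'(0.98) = -1.75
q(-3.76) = 0.09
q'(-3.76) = -0.10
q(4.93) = -0.82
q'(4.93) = -0.97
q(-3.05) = 0.01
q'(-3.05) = -0.13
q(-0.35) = -0.59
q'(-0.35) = -0.41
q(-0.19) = -0.66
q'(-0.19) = -0.46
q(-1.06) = -0.35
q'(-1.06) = -0.27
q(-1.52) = -0.24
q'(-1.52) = -0.22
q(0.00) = -0.75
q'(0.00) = -0.53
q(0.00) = -0.75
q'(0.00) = -0.53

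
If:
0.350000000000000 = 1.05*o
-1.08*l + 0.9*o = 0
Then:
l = 0.28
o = 0.33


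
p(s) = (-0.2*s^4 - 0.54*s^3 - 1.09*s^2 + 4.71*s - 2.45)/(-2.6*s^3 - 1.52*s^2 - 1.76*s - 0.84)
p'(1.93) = 0.21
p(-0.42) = 26.02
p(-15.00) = -1.02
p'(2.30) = 0.18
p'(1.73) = 0.23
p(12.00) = 1.09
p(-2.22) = -0.72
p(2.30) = 0.21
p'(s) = (7.8*s^2 + 3.04*s + 1.76)*(-0.2*s^4 - 0.54*s^3 - 1.09*s^2 + 4.71*s - 2.45)/(-2.6*s^3 - 1.52*s^2 - 1.76*s - 0.84)^2 + (-0.8*s^3 - 1.62*s^2 - 2.18*s + 4.71)/(-2.6*s^3 - 1.52*s^2 - 1.76*s - 0.84) = (0.52*s^6 + 0.608000000000001*s^5 - 0.9572*s^4 + 27.0648*s^3 - 8.67160000000001*s^2 - 5.6168*s - 8.2684)/(6.76*s^6 + 7.904*s^5 + 11.4624*s^4 + 9.7184*s^3 + 5.6512*s^2 + 2.9568*s + 0.7056)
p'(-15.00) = 0.07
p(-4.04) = -0.37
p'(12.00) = 0.08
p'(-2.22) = -0.57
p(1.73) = 0.10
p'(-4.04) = -0.02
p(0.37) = 0.48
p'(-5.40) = 0.03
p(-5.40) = -0.39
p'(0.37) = -3.04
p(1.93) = 0.14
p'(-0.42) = -304.98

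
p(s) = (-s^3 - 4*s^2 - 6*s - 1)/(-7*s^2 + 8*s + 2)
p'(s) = (14*s - 8)*(-s^3 - 4*s^2 - 6*s - 1)/(-7*s^2 + 8*s + 2)^2 + (-3*s^2 - 8*s - 6)/(-7*s^2 + 8*s + 2) = (7*s^4 - 16*s^3 - 80*s^2 - 30*s - 4)/(49*s^4 - 112*s^3 + 36*s^2 + 32*s + 4)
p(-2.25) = -0.07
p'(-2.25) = 0.01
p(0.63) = -1.55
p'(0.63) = -3.17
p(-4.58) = -0.21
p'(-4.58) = 0.09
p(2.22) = 3.05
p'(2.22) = -2.16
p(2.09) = 3.39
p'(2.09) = -3.05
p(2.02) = 3.62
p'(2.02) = -3.76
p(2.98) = 2.23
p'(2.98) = -0.51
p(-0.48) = -0.31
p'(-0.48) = -0.49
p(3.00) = 2.22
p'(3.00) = -0.50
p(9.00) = 2.25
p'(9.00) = 0.11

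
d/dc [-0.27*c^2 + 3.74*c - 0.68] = 3.74 - 0.54*c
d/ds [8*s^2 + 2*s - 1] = 16*s + 2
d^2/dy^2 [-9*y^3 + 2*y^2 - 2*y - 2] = 4 - 54*y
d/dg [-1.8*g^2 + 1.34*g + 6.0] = 1.34 - 3.6*g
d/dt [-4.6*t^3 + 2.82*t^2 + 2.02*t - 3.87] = -13.8*t^2 + 5.64*t + 2.02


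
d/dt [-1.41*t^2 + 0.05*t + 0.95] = 0.05 - 2.82*t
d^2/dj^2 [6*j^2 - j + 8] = 12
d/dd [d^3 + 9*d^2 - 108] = 3*d*(d + 6)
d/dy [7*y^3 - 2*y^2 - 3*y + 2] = 21*y^2 - 4*y - 3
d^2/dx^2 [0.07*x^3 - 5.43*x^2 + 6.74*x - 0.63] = 0.42*x - 10.86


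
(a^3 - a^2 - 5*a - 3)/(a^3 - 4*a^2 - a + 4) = (a^2 - 2*a - 3)/(a^2 - 5*a + 4)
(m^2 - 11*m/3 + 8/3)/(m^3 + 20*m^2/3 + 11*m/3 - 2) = (3*m^2 - 11*m + 8)/(3*m^3 + 20*m^2 + 11*m - 6)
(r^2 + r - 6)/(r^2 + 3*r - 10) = (r + 3)/(r + 5)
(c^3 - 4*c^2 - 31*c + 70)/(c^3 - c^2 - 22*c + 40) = (c - 7)/(c - 4)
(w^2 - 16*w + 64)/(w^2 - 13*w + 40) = (w - 8)/(w - 5)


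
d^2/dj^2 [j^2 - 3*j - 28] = 2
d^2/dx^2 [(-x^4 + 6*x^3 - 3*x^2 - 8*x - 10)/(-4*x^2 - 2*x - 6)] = (4*x^6 + 6*x^5 + 21*x^4 + 80*x^3 + 66*x^2 - 246*x - 47)/(8*x^6 + 12*x^5 + 42*x^4 + 37*x^3 + 63*x^2 + 27*x + 27)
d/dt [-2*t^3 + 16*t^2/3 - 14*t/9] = -6*t^2 + 32*t/3 - 14/9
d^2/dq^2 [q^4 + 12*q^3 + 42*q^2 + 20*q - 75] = 12*q^2 + 72*q + 84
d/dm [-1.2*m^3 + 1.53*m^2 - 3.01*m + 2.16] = -3.6*m^2 + 3.06*m - 3.01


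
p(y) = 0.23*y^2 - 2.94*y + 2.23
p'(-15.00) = -9.84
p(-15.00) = 98.08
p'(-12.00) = -8.46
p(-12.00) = 70.63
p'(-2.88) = -4.26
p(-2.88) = 12.60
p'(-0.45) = -3.15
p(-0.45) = 3.60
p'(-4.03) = -4.79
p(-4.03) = 17.81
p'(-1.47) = -3.62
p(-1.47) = 7.05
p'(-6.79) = -6.06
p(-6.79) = 32.80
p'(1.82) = -2.10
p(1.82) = -2.36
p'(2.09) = -1.98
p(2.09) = -2.91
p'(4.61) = -0.82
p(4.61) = -6.44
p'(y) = 0.46*y - 2.94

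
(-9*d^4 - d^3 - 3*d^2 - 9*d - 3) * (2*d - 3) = -18*d^5 + 25*d^4 - 3*d^3 - 9*d^2 + 21*d + 9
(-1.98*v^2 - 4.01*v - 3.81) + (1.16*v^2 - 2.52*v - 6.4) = -0.82*v^2 - 6.53*v - 10.21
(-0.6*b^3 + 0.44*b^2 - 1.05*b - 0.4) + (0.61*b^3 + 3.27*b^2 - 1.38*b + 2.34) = 0.01*b^3 + 3.71*b^2 - 2.43*b + 1.94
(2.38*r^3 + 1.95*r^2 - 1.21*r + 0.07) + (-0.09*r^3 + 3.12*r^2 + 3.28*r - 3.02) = 2.29*r^3 + 5.07*r^2 + 2.07*r - 2.95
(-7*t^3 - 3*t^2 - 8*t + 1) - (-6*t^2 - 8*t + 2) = -7*t^3 + 3*t^2 - 1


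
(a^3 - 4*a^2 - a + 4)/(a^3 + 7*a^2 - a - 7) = (a - 4)/(a + 7)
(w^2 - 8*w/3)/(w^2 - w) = (w - 8/3)/(w - 1)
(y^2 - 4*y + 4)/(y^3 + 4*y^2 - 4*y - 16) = (y - 2)/(y^2 + 6*y + 8)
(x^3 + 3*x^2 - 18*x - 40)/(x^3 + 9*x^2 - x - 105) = (x^2 - 2*x - 8)/(x^2 + 4*x - 21)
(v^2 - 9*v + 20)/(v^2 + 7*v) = (v^2 - 9*v + 20)/(v*(v + 7))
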